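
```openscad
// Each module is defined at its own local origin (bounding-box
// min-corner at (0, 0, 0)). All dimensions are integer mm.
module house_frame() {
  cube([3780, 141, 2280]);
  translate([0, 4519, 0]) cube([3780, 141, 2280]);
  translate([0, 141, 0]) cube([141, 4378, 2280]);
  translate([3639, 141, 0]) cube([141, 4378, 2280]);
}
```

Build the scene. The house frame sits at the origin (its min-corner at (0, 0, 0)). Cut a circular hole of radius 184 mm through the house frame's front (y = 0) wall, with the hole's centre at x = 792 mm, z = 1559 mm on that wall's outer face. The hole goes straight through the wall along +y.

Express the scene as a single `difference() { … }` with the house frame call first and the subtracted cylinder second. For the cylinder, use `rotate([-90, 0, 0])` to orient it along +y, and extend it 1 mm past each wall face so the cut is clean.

difference() {
  house_frame();
  translate([792, -1, 1559]) rotate([-90, 0, 0]) cylinder(h = 143, r = 184);
}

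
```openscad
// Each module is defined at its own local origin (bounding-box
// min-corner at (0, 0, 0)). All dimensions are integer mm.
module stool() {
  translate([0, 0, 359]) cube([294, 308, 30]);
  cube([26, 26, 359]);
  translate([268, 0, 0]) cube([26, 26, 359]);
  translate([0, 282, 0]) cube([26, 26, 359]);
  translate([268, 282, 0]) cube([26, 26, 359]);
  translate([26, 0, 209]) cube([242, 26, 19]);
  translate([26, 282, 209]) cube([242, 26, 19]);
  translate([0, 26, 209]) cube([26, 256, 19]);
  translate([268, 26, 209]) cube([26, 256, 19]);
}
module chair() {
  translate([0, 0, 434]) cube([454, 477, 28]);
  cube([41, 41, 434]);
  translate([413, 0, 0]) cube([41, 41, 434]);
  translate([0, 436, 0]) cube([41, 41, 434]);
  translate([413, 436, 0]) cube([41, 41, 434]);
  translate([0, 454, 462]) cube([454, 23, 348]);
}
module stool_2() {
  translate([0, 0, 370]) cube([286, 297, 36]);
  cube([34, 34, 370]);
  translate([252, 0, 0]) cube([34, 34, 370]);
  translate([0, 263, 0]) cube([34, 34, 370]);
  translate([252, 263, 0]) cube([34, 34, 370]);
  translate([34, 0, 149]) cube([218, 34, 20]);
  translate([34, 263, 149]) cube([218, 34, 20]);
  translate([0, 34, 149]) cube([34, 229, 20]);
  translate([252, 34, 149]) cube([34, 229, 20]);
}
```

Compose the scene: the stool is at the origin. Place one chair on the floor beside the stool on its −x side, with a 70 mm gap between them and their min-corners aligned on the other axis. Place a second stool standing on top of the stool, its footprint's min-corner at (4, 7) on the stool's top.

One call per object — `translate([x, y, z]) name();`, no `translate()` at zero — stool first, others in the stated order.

stool();
translate([-524, 0, 0]) chair();
translate([4, 7, 389]) stool_2();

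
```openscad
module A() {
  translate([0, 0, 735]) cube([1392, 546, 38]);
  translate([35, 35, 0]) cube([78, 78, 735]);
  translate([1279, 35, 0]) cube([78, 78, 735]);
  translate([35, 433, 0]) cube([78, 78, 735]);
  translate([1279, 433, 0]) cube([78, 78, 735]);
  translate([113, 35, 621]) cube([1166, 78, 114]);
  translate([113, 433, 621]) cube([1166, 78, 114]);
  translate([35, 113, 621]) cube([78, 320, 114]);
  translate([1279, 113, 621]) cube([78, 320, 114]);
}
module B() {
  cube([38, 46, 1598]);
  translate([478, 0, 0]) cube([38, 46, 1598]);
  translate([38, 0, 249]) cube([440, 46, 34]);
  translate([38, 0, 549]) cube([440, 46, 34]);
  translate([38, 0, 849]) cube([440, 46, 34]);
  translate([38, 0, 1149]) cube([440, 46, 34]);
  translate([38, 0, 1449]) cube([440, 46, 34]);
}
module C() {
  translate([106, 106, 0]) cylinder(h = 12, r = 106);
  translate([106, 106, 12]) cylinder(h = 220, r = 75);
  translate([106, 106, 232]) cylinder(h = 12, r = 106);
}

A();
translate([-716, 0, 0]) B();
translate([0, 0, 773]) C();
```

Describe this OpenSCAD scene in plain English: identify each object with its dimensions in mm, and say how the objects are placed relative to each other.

A is a table: top 1392 mm (x) × 546 mm (y), 38 mm thick, upper face at z = 773 mm, on four 78×78 mm square legs, each inset 35 mm from the nearest pair of top edges, running from z = 0 to the bottom of the top. Four apron rails, 78 mm thick and 114 mm tall, run between adjacent legs with their top edges flush with the underside of the top and their outer faces flush with the legs' outer faces.

B is a straight ladder. Two 38×46 mm vertical rails, 1598 mm tall, stand 516 mm apart (outside-to-outside) with their front faces coplanar on the −y side. 5 rungs, each 46 mm deep and 34 mm tall, span between the inner faces of the rails, front faces flush with the rails. The lowest rung's underside is at z = 249 mm and rungs are spaced 300 mm apart (underside to underside).

C is a spool: two coaxial disc flanges of radius 106 mm and thickness 12 mm, joined by a core cylinder of radius 75 mm and height 220 mm. The lower flange rests on z = 0 and the three cylinders share a vertical axis.

The ladder is on the floor beside the table on its −x side. The spool is on top of the table.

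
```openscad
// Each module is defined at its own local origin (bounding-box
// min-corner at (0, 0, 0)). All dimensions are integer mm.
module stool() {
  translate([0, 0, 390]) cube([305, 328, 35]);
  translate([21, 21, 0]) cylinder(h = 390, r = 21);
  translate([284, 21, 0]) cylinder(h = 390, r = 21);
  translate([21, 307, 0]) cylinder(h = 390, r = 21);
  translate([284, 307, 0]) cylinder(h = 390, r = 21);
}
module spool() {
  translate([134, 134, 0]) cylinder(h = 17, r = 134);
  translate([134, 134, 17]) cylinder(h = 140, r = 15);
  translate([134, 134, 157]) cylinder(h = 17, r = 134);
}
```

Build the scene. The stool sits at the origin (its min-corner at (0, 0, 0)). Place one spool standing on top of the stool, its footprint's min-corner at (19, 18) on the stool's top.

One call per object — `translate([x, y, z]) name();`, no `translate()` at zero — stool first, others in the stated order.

stool();
translate([19, 18, 425]) spool();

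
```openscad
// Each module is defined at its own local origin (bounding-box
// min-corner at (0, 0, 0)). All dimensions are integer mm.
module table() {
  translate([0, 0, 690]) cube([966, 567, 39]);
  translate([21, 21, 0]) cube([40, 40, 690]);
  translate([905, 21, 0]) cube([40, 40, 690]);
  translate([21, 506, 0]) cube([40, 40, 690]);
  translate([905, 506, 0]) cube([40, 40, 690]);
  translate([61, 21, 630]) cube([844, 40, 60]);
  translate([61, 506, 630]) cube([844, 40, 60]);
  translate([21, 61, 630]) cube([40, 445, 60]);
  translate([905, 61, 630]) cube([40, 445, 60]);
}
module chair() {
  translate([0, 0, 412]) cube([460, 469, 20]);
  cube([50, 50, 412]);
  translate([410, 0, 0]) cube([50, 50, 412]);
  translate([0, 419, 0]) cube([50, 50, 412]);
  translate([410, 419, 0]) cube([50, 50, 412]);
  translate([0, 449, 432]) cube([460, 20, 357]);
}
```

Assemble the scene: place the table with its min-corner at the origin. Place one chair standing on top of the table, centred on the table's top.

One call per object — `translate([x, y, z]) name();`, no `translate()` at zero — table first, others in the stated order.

table();
translate([253, 49, 729]) chair();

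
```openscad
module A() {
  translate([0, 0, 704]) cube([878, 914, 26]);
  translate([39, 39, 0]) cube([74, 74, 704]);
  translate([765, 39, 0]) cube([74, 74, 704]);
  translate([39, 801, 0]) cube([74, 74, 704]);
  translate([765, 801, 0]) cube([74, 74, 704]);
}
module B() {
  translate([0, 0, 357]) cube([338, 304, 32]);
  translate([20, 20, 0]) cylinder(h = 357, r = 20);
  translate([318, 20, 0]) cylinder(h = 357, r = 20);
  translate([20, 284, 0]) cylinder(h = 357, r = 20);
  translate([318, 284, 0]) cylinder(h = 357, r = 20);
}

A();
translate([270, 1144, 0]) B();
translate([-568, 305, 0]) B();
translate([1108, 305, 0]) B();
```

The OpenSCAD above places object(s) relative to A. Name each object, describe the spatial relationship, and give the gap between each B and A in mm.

A is a table. B is a stool. Three stools sit around the table at the +y, −x, +x sides. The gap between each stool and the table is 230 mm.

Each stool's nearest face is 230 mm from the table's bounding box.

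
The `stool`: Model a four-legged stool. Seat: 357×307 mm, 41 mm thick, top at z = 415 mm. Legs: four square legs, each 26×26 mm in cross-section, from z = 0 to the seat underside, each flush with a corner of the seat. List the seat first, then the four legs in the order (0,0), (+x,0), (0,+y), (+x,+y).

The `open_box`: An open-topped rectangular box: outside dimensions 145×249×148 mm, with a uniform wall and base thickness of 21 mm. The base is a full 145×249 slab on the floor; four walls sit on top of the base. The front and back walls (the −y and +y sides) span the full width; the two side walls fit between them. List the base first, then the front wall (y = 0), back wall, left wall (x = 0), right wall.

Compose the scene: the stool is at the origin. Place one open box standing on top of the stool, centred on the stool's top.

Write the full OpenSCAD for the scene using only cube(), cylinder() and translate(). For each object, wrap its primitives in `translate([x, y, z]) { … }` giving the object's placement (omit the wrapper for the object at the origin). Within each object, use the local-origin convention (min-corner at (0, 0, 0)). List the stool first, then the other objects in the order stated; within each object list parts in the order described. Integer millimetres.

translate([0, 0, 374]) cube([357, 307, 41]);
cube([26, 26, 374]);
translate([331, 0, 0]) cube([26, 26, 374]);
translate([0, 281, 0]) cube([26, 26, 374]);
translate([331, 281, 0]) cube([26, 26, 374]);
translate([106, 29, 415]) {
  cube([145, 249, 21]);
  translate([0, 0, 21]) cube([145, 21, 127]);
  translate([0, 228, 21]) cube([145, 21, 127]);
  translate([0, 21, 21]) cube([21, 207, 127]);
  translate([124, 21, 21]) cube([21, 207, 127]);
}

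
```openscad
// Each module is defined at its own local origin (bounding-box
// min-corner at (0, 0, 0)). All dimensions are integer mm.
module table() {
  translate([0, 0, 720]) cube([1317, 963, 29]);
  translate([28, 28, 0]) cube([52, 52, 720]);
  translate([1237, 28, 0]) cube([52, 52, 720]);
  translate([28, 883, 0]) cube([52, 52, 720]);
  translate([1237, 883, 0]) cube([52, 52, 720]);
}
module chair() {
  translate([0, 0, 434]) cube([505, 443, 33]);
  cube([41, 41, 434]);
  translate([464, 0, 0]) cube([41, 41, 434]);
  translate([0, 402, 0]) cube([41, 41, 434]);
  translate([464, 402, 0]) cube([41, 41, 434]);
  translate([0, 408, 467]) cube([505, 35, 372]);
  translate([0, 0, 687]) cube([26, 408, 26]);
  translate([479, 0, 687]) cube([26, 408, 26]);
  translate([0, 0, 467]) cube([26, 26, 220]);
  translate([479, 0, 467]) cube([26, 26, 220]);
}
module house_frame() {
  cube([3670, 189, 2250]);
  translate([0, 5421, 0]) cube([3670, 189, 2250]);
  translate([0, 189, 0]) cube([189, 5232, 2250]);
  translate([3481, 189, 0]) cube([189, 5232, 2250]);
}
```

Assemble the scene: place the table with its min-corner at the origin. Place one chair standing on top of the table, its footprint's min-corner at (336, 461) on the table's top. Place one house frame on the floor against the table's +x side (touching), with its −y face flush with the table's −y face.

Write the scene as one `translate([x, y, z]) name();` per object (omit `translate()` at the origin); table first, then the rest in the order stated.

table();
translate([336, 461, 749]) chair();
translate([1317, 0, 0]) house_frame();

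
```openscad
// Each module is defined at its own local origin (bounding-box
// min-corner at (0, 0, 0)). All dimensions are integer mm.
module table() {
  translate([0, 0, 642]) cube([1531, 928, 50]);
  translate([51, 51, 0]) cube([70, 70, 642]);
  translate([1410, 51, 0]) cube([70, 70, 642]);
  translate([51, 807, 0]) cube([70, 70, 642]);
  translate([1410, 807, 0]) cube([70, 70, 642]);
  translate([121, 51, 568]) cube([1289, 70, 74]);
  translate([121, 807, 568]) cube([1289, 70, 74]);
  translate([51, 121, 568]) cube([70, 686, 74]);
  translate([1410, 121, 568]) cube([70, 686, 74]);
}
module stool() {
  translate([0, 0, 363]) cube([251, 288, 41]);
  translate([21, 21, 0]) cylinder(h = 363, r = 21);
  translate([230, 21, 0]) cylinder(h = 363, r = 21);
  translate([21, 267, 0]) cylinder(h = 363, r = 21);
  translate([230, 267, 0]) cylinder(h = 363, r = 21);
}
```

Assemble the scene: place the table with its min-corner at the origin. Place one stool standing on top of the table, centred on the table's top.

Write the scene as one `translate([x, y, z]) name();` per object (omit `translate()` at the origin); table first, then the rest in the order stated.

table();
translate([640, 320, 692]) stool();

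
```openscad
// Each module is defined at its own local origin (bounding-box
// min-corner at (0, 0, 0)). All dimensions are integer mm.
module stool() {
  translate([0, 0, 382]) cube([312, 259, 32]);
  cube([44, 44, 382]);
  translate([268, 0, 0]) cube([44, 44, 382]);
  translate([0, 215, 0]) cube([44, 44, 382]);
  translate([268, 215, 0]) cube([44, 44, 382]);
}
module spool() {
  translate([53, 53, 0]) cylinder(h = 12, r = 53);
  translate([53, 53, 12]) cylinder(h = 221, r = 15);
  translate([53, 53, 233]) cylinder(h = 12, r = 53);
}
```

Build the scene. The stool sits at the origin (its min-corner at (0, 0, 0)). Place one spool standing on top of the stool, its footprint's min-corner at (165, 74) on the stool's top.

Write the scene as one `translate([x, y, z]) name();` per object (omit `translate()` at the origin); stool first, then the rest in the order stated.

stool();
translate([165, 74, 414]) spool();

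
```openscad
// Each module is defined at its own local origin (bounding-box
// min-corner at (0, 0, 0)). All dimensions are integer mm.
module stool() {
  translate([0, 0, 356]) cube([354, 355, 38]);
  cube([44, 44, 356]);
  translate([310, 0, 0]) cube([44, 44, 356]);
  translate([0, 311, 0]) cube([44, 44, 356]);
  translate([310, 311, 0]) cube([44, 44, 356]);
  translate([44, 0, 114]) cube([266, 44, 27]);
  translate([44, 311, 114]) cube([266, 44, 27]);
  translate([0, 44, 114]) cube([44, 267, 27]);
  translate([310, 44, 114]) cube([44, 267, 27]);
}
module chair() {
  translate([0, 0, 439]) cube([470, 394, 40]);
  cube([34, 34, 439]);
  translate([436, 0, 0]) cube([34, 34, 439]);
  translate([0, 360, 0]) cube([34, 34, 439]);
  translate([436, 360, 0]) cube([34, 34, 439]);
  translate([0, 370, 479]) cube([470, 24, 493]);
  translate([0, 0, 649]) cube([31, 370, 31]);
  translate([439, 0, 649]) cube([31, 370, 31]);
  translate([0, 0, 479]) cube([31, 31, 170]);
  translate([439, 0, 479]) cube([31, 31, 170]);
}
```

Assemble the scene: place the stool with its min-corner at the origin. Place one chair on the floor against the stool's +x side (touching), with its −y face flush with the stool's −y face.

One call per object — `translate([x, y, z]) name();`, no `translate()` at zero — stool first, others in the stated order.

stool();
translate([354, 0, 0]) chair();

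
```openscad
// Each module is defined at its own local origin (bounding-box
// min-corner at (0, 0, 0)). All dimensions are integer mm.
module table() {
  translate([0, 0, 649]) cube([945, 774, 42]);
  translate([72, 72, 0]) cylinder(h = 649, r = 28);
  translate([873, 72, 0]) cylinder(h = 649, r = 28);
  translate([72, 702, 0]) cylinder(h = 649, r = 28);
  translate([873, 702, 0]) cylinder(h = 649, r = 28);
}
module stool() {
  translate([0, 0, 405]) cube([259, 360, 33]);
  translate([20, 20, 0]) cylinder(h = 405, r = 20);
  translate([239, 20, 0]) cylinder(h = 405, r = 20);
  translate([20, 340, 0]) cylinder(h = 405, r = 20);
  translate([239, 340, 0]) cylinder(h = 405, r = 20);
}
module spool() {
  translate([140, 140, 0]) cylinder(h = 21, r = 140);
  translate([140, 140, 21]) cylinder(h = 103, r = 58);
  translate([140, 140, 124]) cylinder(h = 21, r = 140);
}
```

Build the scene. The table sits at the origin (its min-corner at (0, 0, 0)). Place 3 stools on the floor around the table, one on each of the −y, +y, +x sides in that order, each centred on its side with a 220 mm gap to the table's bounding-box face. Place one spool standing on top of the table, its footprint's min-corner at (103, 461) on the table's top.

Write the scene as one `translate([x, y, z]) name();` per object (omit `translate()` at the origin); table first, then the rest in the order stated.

table();
translate([343, -580, 0]) stool();
translate([343, 994, 0]) stool();
translate([1165, 207, 0]) stool();
translate([103, 461, 691]) spool();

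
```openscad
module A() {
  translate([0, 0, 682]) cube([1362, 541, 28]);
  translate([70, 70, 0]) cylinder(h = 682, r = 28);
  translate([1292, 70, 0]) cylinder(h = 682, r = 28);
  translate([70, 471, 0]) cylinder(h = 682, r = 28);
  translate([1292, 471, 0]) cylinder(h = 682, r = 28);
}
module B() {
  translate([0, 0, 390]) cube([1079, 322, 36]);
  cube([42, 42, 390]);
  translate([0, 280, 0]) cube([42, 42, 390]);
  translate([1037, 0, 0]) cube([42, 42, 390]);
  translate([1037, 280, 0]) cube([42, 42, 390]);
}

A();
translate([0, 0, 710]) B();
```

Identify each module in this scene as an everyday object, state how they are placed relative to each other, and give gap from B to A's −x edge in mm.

A is a table. B is a bench. The bench is on top of the table. The gap from the bench to the table's −x edge is 0 mm.

The bench's min-x is at 0; the table's min-x is 0; gap = 0 mm.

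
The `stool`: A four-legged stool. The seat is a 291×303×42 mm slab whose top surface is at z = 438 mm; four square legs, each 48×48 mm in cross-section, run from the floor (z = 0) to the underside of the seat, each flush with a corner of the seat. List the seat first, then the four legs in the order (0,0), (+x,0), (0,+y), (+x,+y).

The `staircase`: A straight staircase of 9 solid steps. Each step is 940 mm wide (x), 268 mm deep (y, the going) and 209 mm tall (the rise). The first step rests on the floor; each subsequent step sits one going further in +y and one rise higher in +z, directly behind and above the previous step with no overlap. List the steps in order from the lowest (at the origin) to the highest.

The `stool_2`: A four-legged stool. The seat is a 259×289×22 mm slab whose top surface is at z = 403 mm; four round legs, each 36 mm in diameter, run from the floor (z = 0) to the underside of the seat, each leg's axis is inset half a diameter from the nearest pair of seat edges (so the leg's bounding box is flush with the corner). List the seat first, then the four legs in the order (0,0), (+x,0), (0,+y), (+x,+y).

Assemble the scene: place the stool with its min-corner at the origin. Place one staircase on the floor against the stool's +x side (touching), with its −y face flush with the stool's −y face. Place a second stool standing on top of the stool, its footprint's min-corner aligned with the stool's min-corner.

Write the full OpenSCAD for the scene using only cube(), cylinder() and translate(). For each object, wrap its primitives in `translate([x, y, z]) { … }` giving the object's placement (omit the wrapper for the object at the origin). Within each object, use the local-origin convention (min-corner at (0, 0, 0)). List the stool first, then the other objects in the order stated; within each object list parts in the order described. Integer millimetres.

translate([0, 0, 396]) cube([291, 303, 42]);
cube([48, 48, 396]);
translate([243, 0, 0]) cube([48, 48, 396]);
translate([0, 255, 0]) cube([48, 48, 396]);
translate([243, 255, 0]) cube([48, 48, 396]);
translate([291, 0, 0]) {
  cube([940, 268, 209]);
  translate([0, 268, 209]) cube([940, 268, 209]);
  translate([0, 536, 418]) cube([940, 268, 209]);
  translate([0, 804, 627]) cube([940, 268, 209]);
  translate([0, 1072, 836]) cube([940, 268, 209]);
  translate([0, 1340, 1045]) cube([940, 268, 209]);
  translate([0, 1608, 1254]) cube([940, 268, 209]);
  translate([0, 1876, 1463]) cube([940, 268, 209]);
  translate([0, 2144, 1672]) cube([940, 268, 209]);
}
translate([0, 0, 438]) {
  translate([0, 0, 381]) cube([259, 289, 22]);
  translate([18, 18, 0]) cylinder(h = 381, r = 18);
  translate([241, 18, 0]) cylinder(h = 381, r = 18);
  translate([18, 271, 0]) cylinder(h = 381, r = 18);
  translate([241, 271, 0]) cylinder(h = 381, r = 18);
}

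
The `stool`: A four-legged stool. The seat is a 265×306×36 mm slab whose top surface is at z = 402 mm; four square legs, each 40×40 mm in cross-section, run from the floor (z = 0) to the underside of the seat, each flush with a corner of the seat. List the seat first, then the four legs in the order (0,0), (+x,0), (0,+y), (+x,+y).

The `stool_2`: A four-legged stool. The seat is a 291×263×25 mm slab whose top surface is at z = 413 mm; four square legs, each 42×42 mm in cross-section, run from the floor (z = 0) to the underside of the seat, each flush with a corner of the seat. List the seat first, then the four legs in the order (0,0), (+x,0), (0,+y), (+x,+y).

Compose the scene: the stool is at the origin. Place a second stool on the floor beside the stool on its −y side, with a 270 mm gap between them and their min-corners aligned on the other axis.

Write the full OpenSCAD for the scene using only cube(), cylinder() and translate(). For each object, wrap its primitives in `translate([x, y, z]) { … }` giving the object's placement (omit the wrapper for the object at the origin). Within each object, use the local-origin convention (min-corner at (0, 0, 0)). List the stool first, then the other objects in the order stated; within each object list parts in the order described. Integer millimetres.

translate([0, 0, 366]) cube([265, 306, 36]);
cube([40, 40, 366]);
translate([225, 0, 0]) cube([40, 40, 366]);
translate([0, 266, 0]) cube([40, 40, 366]);
translate([225, 266, 0]) cube([40, 40, 366]);
translate([0, -533, 0]) {
  translate([0, 0, 388]) cube([291, 263, 25]);
  cube([42, 42, 388]);
  translate([249, 0, 0]) cube([42, 42, 388]);
  translate([0, 221, 0]) cube([42, 42, 388]);
  translate([249, 221, 0]) cube([42, 42, 388]);
}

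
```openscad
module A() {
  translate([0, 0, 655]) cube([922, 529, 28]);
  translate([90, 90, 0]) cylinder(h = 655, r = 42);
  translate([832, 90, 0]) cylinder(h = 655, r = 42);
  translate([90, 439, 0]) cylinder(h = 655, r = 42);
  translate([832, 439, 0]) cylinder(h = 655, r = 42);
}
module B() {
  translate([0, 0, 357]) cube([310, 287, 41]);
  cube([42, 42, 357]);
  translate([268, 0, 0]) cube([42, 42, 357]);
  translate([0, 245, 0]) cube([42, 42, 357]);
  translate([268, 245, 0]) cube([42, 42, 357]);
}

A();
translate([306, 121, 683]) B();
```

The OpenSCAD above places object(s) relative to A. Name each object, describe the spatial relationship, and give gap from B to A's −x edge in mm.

The stool's min-x is at 306; the table's min-x is 0; gap = 306 mm.

A is a table. B is a stool. The stool is on top of the table, centred. The gap from the stool to the table's −x edge is 306 mm.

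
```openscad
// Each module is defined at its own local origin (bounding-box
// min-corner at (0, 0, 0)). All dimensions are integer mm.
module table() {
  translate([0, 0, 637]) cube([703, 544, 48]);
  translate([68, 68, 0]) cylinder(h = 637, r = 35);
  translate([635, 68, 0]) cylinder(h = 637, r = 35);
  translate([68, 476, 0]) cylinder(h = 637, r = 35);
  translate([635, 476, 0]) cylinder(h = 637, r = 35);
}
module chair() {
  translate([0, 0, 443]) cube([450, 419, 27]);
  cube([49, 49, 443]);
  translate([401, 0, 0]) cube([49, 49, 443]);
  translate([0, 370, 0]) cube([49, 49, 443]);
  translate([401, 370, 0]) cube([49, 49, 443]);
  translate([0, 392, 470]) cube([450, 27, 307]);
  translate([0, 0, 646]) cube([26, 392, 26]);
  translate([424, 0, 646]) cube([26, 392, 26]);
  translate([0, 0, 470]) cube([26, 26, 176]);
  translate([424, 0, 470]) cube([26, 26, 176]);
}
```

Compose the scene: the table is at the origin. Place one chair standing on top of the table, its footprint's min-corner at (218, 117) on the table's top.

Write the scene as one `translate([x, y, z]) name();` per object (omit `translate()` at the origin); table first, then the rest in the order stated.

table();
translate([218, 117, 685]) chair();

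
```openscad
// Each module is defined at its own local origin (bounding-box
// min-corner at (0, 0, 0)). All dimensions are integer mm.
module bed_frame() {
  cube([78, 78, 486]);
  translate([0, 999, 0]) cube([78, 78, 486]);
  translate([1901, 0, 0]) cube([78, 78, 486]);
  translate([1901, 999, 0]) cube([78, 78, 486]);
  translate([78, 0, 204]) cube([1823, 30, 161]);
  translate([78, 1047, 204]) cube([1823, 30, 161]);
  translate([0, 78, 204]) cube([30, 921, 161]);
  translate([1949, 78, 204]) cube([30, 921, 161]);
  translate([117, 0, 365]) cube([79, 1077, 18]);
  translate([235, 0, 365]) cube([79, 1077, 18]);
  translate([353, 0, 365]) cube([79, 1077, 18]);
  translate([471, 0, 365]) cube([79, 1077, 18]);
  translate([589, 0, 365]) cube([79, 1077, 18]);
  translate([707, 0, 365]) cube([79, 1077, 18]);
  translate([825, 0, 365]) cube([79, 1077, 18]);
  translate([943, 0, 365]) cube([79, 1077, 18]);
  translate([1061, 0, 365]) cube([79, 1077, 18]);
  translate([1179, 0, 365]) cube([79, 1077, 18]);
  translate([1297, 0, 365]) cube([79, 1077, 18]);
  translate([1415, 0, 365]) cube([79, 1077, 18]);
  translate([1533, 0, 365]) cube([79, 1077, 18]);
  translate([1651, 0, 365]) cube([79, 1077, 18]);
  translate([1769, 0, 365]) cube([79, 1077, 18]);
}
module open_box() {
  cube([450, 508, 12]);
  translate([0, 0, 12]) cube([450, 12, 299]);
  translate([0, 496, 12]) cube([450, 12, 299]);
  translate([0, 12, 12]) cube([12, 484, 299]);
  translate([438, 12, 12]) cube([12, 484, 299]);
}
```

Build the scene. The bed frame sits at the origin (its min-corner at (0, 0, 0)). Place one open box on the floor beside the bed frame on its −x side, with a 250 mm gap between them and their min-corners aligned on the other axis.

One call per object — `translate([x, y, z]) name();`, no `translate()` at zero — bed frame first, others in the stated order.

bed_frame();
translate([-700, 0, 0]) open_box();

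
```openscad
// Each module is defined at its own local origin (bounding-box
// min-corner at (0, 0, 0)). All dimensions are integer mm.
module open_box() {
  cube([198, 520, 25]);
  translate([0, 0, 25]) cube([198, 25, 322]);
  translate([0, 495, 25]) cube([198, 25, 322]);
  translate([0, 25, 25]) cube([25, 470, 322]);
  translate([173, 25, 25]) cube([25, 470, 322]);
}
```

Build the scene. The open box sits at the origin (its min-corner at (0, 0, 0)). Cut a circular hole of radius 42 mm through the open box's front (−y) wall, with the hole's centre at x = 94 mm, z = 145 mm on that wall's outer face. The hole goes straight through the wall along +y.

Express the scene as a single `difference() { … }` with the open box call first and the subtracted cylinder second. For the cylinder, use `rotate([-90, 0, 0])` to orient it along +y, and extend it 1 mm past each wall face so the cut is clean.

difference() {
  open_box();
  translate([94, -1, 145]) rotate([-90, 0, 0]) cylinder(h = 27, r = 42);
}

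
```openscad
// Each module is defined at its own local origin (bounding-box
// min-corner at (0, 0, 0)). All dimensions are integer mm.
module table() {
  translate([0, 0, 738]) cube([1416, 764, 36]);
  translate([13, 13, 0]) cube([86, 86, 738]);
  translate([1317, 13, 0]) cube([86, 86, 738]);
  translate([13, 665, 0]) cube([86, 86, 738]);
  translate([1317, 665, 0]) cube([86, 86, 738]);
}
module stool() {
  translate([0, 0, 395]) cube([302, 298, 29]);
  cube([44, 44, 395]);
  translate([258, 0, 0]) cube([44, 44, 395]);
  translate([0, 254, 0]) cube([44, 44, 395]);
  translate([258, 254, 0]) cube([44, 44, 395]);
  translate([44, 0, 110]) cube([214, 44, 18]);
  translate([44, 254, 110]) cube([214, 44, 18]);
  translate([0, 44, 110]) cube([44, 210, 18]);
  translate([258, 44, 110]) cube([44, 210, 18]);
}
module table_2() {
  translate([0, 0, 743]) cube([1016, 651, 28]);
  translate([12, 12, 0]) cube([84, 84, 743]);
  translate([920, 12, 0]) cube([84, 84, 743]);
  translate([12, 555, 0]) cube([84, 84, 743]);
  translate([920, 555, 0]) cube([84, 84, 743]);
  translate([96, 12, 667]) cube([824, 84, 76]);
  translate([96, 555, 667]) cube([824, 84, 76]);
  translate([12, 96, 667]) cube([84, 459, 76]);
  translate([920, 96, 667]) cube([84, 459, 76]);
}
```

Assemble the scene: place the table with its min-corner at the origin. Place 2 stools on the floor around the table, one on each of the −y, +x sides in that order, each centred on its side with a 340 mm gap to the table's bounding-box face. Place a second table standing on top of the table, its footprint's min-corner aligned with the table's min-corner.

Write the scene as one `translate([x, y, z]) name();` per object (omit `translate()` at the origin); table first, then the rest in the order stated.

table();
translate([557, -638, 0]) stool();
translate([1756, 233, 0]) stool();
translate([0, 0, 774]) table_2();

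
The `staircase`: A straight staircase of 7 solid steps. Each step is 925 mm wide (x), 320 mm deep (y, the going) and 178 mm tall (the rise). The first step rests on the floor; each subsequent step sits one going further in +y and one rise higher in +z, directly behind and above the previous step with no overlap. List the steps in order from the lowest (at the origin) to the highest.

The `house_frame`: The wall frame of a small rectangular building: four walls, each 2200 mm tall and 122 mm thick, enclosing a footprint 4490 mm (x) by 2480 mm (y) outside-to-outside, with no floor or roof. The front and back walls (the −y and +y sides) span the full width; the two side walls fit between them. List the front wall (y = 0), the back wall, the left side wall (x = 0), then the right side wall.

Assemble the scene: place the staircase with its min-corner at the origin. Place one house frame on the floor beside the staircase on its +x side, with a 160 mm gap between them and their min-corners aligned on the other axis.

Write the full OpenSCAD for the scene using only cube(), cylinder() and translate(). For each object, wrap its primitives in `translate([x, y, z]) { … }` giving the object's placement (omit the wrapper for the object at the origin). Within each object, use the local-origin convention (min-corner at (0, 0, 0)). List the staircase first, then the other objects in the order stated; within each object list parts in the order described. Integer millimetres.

cube([925, 320, 178]);
translate([0, 320, 178]) cube([925, 320, 178]);
translate([0, 640, 356]) cube([925, 320, 178]);
translate([0, 960, 534]) cube([925, 320, 178]);
translate([0, 1280, 712]) cube([925, 320, 178]);
translate([0, 1600, 890]) cube([925, 320, 178]);
translate([0, 1920, 1068]) cube([925, 320, 178]);
translate([1085, 0, 0]) {
  cube([4490, 122, 2200]);
  translate([0, 2358, 0]) cube([4490, 122, 2200]);
  translate([0, 122, 0]) cube([122, 2236, 2200]);
  translate([4368, 122, 0]) cube([122, 2236, 2200]);
}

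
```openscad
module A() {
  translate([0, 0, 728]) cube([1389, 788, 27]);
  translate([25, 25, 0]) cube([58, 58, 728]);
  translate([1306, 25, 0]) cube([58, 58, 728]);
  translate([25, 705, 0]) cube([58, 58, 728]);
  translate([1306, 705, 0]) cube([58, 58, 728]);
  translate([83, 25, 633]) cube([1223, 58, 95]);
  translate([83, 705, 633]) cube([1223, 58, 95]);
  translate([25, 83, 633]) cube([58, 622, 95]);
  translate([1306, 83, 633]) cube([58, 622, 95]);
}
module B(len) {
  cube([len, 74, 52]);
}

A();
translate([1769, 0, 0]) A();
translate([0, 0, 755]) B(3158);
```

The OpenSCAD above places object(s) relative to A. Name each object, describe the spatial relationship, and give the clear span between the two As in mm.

A is a table. B is a beam. A beam spans the tops of two tables. The clear span between the two tables is 380 mm.

Second table starts at x = 1769; first ends at x = 1389; clear span = 1769 − 1389 = 380 mm.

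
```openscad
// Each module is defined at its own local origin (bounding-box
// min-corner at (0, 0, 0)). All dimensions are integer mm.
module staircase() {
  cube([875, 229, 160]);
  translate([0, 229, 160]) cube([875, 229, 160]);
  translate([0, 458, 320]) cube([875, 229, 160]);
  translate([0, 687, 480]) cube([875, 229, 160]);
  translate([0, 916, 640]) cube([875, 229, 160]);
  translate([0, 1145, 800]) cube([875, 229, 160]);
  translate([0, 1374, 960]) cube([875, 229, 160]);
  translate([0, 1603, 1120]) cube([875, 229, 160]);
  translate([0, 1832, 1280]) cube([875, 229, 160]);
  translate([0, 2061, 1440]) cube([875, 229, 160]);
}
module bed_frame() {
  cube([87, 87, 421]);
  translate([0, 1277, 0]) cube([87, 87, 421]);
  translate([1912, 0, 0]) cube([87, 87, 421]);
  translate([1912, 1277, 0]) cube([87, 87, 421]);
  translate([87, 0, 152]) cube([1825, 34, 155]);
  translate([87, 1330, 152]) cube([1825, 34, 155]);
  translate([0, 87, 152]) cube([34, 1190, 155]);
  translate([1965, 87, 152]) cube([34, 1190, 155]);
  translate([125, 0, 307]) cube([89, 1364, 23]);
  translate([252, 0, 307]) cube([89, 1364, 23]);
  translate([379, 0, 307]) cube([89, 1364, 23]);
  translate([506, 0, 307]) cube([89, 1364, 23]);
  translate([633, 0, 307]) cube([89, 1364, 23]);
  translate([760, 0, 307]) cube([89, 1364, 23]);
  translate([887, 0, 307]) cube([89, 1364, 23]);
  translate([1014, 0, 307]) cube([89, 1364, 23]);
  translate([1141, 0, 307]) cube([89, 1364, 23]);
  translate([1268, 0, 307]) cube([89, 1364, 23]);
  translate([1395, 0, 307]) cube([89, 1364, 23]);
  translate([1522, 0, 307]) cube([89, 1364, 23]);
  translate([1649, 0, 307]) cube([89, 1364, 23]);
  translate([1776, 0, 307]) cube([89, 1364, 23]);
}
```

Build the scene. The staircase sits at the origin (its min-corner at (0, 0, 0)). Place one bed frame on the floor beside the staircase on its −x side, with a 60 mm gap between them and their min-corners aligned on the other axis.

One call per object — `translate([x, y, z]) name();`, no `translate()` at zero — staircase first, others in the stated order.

staircase();
translate([-2059, 0, 0]) bed_frame();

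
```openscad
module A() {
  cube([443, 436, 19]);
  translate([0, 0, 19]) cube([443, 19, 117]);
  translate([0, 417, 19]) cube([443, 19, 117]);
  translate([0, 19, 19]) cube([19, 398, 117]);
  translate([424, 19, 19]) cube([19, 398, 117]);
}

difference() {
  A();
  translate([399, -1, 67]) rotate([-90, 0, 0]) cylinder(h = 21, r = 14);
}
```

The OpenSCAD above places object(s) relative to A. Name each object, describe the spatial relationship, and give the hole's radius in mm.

A is an open box. The open box has a circular hole through its front wall. The hole's radius is 14 mm.

The subtracted cylinder has r = 14 mm.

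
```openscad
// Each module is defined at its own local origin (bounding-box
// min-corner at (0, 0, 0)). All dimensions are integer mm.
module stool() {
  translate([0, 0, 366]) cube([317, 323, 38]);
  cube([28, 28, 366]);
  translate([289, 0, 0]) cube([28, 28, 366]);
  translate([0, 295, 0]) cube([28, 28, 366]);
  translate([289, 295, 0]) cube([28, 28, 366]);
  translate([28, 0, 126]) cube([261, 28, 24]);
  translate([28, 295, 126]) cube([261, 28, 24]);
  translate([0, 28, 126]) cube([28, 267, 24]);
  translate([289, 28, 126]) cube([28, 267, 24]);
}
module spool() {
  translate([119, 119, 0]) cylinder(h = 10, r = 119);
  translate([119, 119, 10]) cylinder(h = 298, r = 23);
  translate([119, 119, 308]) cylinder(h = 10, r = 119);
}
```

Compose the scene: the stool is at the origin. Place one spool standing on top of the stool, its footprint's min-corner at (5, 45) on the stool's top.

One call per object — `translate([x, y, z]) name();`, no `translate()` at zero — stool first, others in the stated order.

stool();
translate([5, 45, 404]) spool();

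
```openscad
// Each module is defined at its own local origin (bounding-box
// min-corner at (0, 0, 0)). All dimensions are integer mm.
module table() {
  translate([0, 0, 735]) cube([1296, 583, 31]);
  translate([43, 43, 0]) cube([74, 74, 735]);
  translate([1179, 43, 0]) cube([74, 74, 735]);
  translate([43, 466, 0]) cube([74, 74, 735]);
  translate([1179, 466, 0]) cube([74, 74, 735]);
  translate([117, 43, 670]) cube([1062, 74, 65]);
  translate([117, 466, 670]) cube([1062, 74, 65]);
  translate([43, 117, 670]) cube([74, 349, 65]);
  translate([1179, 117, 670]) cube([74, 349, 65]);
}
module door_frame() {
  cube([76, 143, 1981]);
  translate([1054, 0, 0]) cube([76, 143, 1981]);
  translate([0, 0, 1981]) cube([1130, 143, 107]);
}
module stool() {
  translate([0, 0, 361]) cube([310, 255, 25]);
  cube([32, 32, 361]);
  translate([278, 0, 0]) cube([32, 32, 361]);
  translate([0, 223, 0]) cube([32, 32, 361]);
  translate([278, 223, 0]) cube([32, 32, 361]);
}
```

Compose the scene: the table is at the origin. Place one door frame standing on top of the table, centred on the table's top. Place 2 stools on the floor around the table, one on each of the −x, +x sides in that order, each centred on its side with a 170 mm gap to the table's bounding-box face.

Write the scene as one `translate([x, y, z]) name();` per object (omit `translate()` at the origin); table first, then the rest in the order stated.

table();
translate([83, 220, 766]) door_frame();
translate([-480, 164, 0]) stool();
translate([1466, 164, 0]) stool();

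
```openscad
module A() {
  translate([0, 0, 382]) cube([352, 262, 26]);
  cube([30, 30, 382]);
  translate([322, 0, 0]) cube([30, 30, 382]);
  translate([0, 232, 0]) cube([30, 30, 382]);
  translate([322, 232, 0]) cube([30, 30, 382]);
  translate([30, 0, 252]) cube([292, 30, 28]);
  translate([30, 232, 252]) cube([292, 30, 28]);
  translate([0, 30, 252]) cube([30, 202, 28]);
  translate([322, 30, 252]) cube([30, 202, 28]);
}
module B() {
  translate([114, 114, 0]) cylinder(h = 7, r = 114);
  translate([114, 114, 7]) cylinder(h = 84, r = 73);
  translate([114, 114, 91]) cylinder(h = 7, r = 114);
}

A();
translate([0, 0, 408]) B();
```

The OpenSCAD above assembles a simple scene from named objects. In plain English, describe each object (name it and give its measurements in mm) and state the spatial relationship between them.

A is a four-legged stool. The seat is 352×262 mm, 26 mm thick, top at z = 408 mm. It stands on four square legs, each 30×30 mm in cross-section, from z = 0 to the seat underside, each flush with a corner of the seat. Four stretchers, 30 mm wide and 28 mm tall, connect adjacent legs with their undersides at z = 252 mm, each running between the inner faces of the legs it joins and aligned with the legs' outer faces on the other axis.

B is a spool: two coaxial disc flanges of radius 114 mm and thickness 7 mm, joined by a core cylinder of radius 73 mm and height 84 mm. The lower flange rests on z = 0 and the three cylinders share a vertical axis.

The spool is on top of the stool.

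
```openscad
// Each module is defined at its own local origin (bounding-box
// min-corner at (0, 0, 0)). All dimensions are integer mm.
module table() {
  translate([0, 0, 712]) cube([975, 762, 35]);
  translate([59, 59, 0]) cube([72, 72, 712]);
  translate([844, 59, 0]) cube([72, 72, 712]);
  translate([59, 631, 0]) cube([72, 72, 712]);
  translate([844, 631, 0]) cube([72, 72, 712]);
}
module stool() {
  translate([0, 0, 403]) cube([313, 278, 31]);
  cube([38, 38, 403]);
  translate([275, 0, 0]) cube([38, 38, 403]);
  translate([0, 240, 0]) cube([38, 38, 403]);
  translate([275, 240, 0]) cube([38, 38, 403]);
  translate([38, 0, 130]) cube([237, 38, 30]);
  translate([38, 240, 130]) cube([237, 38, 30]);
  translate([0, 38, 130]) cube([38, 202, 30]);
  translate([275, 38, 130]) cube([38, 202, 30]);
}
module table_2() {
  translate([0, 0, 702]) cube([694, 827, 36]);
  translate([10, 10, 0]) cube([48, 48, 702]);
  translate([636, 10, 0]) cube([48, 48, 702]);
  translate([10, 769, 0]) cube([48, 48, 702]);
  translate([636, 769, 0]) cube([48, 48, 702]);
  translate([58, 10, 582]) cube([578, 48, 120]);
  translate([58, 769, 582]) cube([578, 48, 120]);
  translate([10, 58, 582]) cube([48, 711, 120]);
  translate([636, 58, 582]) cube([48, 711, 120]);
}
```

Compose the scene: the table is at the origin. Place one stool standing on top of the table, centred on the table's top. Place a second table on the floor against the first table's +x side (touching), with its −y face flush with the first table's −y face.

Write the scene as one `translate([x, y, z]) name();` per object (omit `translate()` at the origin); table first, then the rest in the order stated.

table();
translate([331, 242, 747]) stool();
translate([975, 0, 0]) table_2();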